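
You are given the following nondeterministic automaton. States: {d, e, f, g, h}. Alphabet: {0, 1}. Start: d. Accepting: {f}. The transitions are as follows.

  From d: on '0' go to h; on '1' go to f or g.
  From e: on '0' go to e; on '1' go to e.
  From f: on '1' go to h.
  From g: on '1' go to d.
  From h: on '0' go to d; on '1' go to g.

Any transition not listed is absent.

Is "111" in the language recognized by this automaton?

Yes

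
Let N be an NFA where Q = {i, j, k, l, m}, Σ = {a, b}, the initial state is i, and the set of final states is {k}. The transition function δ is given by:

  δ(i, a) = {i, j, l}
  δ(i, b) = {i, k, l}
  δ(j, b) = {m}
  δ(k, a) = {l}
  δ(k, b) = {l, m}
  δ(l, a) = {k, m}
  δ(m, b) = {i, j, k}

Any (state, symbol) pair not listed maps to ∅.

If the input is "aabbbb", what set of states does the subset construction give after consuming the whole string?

{i, j, k, l, m}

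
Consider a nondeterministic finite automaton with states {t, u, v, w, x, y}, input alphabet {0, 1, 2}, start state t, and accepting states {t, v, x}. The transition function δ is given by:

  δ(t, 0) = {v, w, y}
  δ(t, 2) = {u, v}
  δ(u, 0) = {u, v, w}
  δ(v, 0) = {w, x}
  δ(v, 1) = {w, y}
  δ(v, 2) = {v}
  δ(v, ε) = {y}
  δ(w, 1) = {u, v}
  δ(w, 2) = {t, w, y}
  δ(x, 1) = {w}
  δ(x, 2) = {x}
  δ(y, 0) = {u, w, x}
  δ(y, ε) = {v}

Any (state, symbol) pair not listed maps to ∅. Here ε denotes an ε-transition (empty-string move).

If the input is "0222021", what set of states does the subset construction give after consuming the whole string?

{u, v, w, y}

Start in {t}.
Read '0': t→{v, w, y}; now {v, w, y}.
Read '2': v→{v}, w→{t, w, y}, y→∅; now {t, v, w, y}.
Read '2': t→{u, v}, v→{v}, w→{t, w, y}, y→∅; now {t, u, v, w, y}.
Read '2': t→{u, v}, u→∅, v→{v}, w→{t, w, y}, y→∅; now {t, u, v, w, y}.
Read '0': t→{v, w, y}, u→{u, v, w}, v→{w, x}, w→∅, y→{u, w, x}; now {u, v, w, x, y}.
Read '2': u→∅, v→{v}, w→{t, w, y}, x→{x}, y→∅; now {t, v, w, x, y}.
Read '1': t→∅, v→{w, y}, w→{u, v}, x→{w}, y→∅; now {u, v, w, y}.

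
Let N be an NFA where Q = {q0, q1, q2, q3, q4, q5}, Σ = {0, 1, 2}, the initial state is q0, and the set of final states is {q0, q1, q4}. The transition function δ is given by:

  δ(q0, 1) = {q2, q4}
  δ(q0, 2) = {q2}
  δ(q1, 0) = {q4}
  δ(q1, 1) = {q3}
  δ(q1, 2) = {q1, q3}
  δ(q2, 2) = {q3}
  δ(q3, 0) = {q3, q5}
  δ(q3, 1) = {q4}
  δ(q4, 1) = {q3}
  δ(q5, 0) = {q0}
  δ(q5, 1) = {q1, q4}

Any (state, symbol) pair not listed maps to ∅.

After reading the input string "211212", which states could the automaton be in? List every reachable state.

Start in {q0}.
Read '2': q0→{q2}; now {q2}.
Read '1': q2→∅; now ∅.
The set is empty and remains empty for the remaining 4 symbols.

∅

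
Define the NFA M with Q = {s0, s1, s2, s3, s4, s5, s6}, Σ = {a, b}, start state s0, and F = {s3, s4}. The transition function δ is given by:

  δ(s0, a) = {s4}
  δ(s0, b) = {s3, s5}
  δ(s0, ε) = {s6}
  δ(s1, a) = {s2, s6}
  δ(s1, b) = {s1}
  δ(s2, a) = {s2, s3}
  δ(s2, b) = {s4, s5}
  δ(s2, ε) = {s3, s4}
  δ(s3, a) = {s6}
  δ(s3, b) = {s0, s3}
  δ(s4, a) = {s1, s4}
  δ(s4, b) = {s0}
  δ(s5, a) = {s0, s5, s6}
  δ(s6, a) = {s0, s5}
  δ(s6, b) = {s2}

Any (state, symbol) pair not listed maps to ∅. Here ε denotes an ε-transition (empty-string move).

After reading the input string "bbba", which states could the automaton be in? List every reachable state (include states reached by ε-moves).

Start: ε-closure({s0}) = {s0, s6}.
Read 'b': s0→{s3, s5}, s6→{s2}; union {s2, s3, s5}; ε-closure = {s2, s3, s4, s5}.
Read 'b': s2→{s4, s5}, s3→{s0, s3}, s4→{s0}, s5→∅; union {s0, s3, s4, s5}; ε-closure = {s0, s3, s4, s5, s6}.
Read 'b': s0→{s3, s5}, s3→{s0, s3}, s4→{s0}, s5→∅, s6→{s2}; union {s0, s2, s3, s5}; ε-closure = {s0, s2, s3, s4, s5, s6}.
Read 'a': s0→{s4}, s2→{s2, s3}, s3→{s6}, s4→{s1, s4}, s5→{s0, s5, s6}, s6→{s0, s5}; now {s0, s1, s2, s3, s4, s5, s6}.

{s0, s1, s2, s3, s4, s5, s6}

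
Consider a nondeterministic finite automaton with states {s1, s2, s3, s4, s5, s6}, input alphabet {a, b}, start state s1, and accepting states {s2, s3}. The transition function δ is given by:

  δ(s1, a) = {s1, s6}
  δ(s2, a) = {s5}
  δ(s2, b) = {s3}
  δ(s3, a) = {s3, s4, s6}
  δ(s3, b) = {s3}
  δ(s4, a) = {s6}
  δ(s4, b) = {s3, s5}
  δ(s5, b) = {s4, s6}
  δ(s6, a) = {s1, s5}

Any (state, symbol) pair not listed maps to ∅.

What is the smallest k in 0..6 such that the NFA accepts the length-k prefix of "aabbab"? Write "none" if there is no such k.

Start in {s1}.
Read 'a': s1→{s1, s6}; now {s1, s6}.
Read 'a': s1→{s1, s6}, s6→{s1, s5}; now {s1, s5, s6}.
Read 'b': s1→∅, s5→{s4, s6}, s6→∅; now {s4, s6}.
Read 'b': s4→{s3, s5}, s6→∅; now {s3, s5}.
None of the earlier sets intersect F, but {s3, s5} does.

4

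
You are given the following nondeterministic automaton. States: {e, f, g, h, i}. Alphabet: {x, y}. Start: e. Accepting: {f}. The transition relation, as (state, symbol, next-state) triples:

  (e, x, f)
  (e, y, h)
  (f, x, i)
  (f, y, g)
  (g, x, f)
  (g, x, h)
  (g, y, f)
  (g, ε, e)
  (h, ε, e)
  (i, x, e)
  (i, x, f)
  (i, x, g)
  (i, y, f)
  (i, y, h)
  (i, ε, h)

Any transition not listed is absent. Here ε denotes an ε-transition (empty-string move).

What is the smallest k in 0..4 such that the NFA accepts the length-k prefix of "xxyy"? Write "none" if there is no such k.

Start in {e}.
Read 'x': {e} → {f}.
None of the earlier sets intersect F, but {f} does.

1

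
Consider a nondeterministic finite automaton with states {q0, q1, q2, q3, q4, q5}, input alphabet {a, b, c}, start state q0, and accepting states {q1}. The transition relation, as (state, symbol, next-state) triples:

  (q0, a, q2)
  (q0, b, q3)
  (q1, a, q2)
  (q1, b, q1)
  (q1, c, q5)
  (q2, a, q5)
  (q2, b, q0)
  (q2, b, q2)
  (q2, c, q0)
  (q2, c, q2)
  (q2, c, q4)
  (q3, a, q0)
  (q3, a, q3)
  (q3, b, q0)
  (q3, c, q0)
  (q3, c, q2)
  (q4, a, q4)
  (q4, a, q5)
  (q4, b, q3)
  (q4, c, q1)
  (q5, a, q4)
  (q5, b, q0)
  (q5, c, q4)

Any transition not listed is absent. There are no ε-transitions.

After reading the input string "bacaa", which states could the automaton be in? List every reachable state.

{q4, q5}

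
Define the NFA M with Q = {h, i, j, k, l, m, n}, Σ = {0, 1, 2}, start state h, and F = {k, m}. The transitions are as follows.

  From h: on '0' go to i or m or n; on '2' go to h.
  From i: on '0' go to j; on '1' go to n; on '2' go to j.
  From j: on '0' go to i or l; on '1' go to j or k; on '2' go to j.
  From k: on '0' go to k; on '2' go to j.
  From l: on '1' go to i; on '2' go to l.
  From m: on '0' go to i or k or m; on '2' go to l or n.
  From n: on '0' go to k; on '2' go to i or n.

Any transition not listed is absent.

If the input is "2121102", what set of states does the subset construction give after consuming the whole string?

Start in {h}.
Read '2': {h} → {h}.
Read '1': {h} → ∅.
The set is empty and remains empty for the remaining 5 symbols.

∅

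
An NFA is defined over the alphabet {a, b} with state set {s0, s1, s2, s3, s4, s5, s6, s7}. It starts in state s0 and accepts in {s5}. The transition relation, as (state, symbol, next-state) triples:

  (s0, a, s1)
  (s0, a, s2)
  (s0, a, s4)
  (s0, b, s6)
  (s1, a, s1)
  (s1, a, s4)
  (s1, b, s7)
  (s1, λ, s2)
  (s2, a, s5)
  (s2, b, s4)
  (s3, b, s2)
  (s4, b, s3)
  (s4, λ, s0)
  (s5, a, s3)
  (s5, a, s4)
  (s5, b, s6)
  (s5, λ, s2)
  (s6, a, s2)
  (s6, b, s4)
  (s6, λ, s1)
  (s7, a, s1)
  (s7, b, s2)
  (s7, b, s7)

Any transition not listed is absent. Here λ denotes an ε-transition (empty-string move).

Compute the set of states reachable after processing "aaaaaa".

{s0, s1, s2, s3, s4, s5}

Start in {s0}.
Read 'a': {s0} → {s0, s1, s2, s4}.
Read 'a': {s0, s1, s2, s4} → {s0, s1, s2, s4, s5}.
Read 'a': {s0, s1, s2, s4, s5} → {s0, s1, s2, s3, s4, s5}.
Read 'a': {s0, s1, s2, s3, s4, s5} → {s0, s1, s2, s3, s4, s5}.
Read 'a': {s0, s1, s2, s3, s4, s5} → {s0, s1, s2, s3, s4, s5}.
Read 'a': {s0, s1, s2, s3, s4, s5} → {s0, s1, s2, s3, s4, s5}.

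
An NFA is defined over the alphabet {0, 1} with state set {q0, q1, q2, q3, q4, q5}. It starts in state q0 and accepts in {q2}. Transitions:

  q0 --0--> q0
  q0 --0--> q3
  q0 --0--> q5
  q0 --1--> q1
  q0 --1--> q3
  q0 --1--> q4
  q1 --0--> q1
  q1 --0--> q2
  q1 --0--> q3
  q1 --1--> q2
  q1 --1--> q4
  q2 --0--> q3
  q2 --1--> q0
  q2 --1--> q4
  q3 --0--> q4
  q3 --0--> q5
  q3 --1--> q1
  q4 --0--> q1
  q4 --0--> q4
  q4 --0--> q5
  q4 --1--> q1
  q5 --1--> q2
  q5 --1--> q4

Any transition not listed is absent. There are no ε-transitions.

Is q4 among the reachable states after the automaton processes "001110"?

Yes

Start in {q0}.
Read '0': q0→{q0, q3, q5}; now {q0, q3, q5}.
Read '0': q0→{q0, q3, q5}, q3→{q4, q5}, q5→∅; now {q0, q3, q4, q5}.
Read '1': q0→{q1, q3, q4}, q3→{q1}, q4→{q1}, q5→{q2, q4}; now {q1, q2, q3, q4}.
Read '1': q1→{q2, q4}, q2→{q0, q4}, q3→{q1}, q4→{q1}; now {q0, q1, q2, q4}.
Read '1': q0→{q1, q3, q4}, q1→{q2, q4}, q2→{q0, q4}, q4→{q1}; now {q0, q1, q2, q3, q4}.
Read '0': q0→{q0, q3, q5}, q1→{q1, q2, q3}, q2→{q3}, q3→{q4, q5}, q4→{q1, q4, q5}; now {q0, q1, q2, q3, q4, q5}.
State q4 is in {q0, q1, q2, q3, q4, q5}.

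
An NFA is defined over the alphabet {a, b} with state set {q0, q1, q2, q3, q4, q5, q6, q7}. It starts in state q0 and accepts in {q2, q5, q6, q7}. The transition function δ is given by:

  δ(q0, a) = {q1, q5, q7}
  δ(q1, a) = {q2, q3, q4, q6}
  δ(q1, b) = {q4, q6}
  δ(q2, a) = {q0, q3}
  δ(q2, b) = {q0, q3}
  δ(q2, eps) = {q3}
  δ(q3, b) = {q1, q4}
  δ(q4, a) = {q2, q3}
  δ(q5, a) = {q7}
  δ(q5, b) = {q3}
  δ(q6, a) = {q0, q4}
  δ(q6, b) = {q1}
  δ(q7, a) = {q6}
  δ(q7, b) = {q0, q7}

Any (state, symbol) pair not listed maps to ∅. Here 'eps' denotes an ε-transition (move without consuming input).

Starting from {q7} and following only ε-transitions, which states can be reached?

Begin with {q7}.
No ε-moves leave this set, so the closure equals the set itself.

{q7}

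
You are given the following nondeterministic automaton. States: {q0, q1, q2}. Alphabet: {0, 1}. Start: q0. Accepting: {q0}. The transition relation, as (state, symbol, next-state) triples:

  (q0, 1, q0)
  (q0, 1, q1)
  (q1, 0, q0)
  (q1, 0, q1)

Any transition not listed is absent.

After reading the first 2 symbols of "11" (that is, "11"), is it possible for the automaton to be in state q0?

Yes

Start in {q0}.
Read '1': {q0} → {q0, q1}.
Read '1': {q0, q1} → {q0, q1}.
State q0 is in {q0, q1}.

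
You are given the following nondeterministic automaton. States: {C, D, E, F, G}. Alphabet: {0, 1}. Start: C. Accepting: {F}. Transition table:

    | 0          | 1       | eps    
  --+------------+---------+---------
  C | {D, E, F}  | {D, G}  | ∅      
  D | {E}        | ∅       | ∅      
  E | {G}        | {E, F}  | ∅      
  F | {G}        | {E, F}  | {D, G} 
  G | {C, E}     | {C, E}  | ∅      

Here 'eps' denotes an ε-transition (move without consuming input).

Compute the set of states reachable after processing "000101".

{C, D, E, F, G}

Start in {C}.
Read '0': C→{D, E, F}; union {D, E, F}; ε-closure = {D, E, F, G}.
Read '0': D→{E}, E→{G}, F→{G}, G→{C, E}; now {C, E, G}.
Read '0': C→{D, E, F}, E→{G}, G→{C, E}; now {C, D, E, F, G}.
Read '1': C→{D, G}, D→∅, E→{E, F}, F→{E, F}, G→{C, E}; now {C, D, E, F, G}.
Read '0': C→{D, E, F}, D→{E}, E→{G}, F→{G}, G→{C, E}; now {C, D, E, F, G}.
Read '1': C→{D, G}, D→∅, E→{E, F}, F→{E, F}, G→{C, E}; now {C, D, E, F, G}.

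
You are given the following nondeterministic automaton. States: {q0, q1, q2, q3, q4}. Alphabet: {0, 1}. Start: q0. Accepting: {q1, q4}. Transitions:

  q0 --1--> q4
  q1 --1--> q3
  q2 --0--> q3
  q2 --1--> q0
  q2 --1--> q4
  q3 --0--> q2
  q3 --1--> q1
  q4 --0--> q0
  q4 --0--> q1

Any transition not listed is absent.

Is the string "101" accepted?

Yes

Start in {q0}.
Read '1': q0→{q4}; now {q4}.
Read '0': q4→{q0, q1}; now {q0, q1}.
Read '1': q0→{q4}, q1→{q3}; now {q3, q4}.
The final set {q3, q4} contains the accepting state q4.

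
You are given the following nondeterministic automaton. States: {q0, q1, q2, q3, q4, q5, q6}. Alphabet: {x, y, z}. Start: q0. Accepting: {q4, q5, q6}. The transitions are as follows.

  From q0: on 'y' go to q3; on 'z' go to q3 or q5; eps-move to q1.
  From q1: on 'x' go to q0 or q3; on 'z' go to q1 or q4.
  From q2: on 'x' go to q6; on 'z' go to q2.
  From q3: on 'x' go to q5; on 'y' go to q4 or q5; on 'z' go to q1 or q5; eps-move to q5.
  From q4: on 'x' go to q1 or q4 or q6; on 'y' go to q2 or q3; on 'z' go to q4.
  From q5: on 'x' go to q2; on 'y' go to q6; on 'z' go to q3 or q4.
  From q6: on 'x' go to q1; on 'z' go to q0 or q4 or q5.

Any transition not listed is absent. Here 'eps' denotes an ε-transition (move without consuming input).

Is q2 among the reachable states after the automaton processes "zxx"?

Start: ε-closure({q0}) = {q0, q1}.
Read 'z': {q0, q1} → {q1, q3, q4, q5}.
Read 'x': {q1, q3, q4, q5} → {q0, q1, q2, q3, q4, q5, q6}.
Read 'x': {q0, q1, q2, q3, q4, q5, q6} → {q0, q1, q2, q3, q4, q5, q6}.
State q2 is in {q0, q1, q2, q3, q4, q5, q6}.

Yes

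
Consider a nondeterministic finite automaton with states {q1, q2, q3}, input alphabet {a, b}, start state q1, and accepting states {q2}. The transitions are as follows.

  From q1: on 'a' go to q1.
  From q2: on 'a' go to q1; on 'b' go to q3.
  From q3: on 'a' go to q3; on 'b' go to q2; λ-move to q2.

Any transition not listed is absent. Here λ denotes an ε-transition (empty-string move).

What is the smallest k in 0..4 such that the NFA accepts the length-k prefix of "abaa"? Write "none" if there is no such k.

none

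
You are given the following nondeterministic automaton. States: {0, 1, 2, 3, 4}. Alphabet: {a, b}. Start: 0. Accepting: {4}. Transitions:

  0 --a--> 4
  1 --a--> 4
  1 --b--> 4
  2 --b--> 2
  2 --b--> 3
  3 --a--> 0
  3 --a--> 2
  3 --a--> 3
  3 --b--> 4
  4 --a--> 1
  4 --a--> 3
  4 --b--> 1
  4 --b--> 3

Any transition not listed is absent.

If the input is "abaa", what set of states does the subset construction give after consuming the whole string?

Start in {0}.
Read 'a': {0} → {4}.
Read 'b': {4} → {1, 3}.
Read 'a': {1, 3} → {0, 2, 3, 4}.
Read 'a': {0, 2, 3, 4} → {0, 1, 2, 3, 4}.

{0, 1, 2, 3, 4}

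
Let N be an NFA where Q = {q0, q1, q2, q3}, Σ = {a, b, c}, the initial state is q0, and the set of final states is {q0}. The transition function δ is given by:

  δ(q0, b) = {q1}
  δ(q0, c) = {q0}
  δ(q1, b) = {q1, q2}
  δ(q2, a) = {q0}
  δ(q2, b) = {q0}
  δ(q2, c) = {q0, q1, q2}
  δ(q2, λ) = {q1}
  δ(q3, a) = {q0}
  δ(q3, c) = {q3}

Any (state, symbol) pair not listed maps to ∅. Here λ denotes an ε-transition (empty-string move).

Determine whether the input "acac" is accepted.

Start in {q0}.
Read 'a': q0→∅; now ∅.
The set is empty and remains empty for the remaining 3 symbols.
The final set ∅ contains no accepting state.

No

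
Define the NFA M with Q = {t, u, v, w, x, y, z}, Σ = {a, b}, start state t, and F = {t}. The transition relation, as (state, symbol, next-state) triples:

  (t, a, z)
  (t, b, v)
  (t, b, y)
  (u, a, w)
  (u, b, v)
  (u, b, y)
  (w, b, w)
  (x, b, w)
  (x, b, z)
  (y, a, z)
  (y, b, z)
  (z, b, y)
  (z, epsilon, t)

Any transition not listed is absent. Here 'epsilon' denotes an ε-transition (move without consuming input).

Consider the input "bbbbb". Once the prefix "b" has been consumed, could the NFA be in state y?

Yes

Start in {t}.
Read 'b': t→{v, y}; now {v, y}.
State y is in {v, y}.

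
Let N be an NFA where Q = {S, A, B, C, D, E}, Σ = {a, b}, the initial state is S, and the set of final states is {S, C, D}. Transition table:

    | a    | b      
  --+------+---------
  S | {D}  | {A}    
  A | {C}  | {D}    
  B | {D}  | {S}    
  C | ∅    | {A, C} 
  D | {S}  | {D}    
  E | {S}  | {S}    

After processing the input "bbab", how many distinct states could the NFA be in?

Start in {S}.
Read 'b': S→{A}; now {A}.
Read 'b': A→{D}; now {D}.
Read 'a': D→{S}; now {S}.
Read 'b': S→{A}; now {A}.
That set has 1 state.

1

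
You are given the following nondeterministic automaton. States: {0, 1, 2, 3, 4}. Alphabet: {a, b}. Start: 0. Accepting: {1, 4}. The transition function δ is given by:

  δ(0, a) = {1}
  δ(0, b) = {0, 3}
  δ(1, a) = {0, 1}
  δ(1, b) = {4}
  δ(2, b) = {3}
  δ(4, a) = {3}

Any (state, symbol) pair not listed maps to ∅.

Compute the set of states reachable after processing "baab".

Start in {0}.
Read 'b': 0→{0, 3}; now {0, 3}.
Read 'a': 0→{1}, 3→∅; now {1}.
Read 'a': 1→{0, 1}; now {0, 1}.
Read 'b': 0→{0, 3}, 1→{4}; now {0, 3, 4}.

{0, 3, 4}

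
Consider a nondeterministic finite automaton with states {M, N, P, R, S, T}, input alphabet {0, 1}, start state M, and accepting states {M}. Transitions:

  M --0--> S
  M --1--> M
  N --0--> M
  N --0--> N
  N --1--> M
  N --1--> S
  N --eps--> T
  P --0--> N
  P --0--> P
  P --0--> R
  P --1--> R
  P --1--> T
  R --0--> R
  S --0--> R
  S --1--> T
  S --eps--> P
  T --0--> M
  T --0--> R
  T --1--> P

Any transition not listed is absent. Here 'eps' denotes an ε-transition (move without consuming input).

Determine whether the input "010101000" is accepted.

No

Start in {M}.
Read '0': {M} → {P, S}.
Read '1': {P, S} → {R, T}.
Read '0': {R, T} → {M, R}.
Read '1': {M, R} → {M}.
Read '0': {M} → {P, S}.
Read '1': {P, S} → {R, T}.
Read '0': {R, T} → {M, R}.
Read '0': {M, R} → {P, R, S}.
Read '0': {P, R, S} → {N, P, R, T}.
The final set {N, P, R, T} contains no accepting state.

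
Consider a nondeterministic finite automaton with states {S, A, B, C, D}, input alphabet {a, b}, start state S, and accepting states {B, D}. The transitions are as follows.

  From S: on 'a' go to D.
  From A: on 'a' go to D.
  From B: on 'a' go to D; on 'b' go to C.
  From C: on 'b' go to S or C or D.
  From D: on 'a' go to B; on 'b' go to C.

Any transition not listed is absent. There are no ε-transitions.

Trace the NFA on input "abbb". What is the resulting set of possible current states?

Start in {S}.
Read 'a': S→{D}; now {D}.
Read 'b': D→{C}; now {C}.
Read 'b': C→{S, C, D}; now {S, C, D}.
Read 'b': S→∅, C→{S, C, D}, D→{C}; now {S, C, D}.

{S, C, D}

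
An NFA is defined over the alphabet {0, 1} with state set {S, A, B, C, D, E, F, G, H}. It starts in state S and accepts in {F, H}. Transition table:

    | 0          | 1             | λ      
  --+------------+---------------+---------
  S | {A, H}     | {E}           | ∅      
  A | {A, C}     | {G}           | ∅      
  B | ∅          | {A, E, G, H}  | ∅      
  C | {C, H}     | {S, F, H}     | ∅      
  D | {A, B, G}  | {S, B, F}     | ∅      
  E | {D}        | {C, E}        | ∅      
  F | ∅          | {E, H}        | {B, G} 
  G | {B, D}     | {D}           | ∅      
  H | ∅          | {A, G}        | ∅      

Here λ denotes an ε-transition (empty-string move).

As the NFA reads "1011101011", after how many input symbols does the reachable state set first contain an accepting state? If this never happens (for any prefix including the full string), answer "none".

Start in {S}.
Read '1': S→{E}; now {E}.
Read '0': E→{D}; now {D}.
Read '1': D→{S, B, F}; union {S, B, F}; ε-closure = {S, B, F, G}.
None of the earlier sets intersect F, but {S, B, F, G} does.

3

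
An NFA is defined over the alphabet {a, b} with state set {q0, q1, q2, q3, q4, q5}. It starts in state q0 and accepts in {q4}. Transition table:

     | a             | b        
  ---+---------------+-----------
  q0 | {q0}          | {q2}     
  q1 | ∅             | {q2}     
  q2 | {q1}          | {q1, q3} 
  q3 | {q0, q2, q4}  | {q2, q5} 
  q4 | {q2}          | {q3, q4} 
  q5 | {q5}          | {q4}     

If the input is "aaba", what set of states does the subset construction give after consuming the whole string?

Start in {q0}.
Read 'a': {q0} → {q0}.
Read 'a': {q0} → {q0}.
Read 'b': {q0} → {q2}.
Read 'a': {q2} → {q1}.

{q1}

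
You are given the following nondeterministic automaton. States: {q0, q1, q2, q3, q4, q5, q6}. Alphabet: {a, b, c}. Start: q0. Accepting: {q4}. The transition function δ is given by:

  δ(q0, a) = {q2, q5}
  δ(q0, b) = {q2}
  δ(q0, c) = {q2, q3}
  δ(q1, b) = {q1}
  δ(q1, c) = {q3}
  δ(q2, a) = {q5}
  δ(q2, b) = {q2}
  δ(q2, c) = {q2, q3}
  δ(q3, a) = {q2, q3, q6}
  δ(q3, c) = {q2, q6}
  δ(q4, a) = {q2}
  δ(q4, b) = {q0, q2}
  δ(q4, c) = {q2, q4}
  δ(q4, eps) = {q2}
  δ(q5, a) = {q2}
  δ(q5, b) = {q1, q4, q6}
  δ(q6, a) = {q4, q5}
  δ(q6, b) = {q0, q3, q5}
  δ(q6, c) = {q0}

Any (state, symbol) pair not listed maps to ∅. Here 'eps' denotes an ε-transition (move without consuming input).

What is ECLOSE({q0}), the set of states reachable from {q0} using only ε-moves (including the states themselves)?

{q0}

Begin with {q0}.
No ε-moves leave this set, so the closure equals the set itself.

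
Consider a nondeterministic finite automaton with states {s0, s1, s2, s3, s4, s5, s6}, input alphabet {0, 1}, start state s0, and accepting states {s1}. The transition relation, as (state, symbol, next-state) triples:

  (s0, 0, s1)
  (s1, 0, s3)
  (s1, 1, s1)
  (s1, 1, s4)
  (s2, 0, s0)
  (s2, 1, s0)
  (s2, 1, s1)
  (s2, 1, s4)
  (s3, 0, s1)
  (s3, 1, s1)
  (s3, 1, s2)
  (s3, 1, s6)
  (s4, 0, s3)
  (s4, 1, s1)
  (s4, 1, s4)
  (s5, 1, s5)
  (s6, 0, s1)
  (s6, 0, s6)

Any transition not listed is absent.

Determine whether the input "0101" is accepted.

Yes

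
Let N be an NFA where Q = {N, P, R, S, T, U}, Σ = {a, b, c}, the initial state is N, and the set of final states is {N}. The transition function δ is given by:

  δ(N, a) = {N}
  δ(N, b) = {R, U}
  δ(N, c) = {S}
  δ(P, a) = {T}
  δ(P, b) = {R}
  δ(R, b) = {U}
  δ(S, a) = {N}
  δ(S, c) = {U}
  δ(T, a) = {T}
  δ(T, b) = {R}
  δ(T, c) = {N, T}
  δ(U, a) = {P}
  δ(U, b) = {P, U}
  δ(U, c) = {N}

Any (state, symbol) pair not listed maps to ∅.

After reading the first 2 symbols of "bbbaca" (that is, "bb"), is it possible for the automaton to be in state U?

Start in {N}.
Read 'b': {N} → {R, U}.
Read 'b': {R, U} → {P, U}.
State U is in {P, U}.

Yes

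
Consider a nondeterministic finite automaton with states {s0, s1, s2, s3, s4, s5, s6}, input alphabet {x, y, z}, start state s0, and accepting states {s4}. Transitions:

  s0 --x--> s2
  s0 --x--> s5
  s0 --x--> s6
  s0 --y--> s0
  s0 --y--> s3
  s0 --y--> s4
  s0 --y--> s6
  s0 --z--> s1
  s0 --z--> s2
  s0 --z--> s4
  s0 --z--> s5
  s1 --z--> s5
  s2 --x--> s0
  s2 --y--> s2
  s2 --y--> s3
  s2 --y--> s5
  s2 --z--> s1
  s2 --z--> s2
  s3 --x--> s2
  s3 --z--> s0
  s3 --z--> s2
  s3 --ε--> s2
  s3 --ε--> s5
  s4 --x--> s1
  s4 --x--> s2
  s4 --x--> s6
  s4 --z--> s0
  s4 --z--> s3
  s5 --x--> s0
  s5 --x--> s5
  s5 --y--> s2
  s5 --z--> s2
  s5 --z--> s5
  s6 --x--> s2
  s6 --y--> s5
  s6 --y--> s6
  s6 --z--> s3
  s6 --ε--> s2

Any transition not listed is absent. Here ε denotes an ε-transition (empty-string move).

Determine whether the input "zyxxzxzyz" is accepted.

No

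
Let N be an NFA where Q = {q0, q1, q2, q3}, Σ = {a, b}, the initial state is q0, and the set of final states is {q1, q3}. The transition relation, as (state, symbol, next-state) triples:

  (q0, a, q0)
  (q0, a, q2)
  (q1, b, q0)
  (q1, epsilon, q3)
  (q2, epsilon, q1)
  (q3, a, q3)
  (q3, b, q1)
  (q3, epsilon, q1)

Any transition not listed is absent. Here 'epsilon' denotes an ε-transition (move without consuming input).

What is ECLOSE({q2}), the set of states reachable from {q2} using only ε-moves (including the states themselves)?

{q1, q2, q3}

Begin with {q2}.
ε-move q2 → q1; add q1.
ε-move q1 → q3; add q3.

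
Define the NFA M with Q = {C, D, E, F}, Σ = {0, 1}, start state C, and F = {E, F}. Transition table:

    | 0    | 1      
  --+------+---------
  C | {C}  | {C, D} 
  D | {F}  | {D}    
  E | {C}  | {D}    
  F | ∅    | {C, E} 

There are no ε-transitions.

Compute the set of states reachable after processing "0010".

{C, F}

Start in {C}.
Read '0': C→{C}; now {C}.
Read '0': C→{C}; now {C}.
Read '1': C→{C, D}; now {C, D}.
Read '0': C→{C}, D→{F}; now {C, F}.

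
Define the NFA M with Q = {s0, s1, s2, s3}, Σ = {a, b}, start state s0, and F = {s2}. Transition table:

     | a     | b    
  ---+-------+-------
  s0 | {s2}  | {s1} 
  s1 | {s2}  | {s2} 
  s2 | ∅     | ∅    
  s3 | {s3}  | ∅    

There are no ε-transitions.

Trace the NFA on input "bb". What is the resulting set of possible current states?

Start in {s0}.
Read 'b': s0→{s1}; now {s1}.
Read 'b': s1→{s2}; now {s2}.

{s2}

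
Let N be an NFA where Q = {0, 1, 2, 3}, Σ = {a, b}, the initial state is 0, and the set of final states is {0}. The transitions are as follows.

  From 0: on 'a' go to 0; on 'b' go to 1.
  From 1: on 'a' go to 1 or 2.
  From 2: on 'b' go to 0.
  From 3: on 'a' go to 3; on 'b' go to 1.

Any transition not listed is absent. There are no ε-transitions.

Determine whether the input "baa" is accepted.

Start in {0}.
Read 'b': 0→{1}; now {1}.
Read 'a': 1→{1, 2}; now {1, 2}.
Read 'a': 1→{1, 2}, 2→∅; now {1, 2}.
The final set {1, 2} contains no accepting state.

No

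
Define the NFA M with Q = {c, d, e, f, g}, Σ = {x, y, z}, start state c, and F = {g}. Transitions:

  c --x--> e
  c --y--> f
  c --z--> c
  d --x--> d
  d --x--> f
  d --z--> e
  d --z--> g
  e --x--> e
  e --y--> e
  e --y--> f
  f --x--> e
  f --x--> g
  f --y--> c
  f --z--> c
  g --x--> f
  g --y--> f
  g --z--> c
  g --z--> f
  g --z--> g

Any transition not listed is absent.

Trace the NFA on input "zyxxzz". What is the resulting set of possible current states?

Start in {c}.
Read 'z': c→{c}; now {c}.
Read 'y': c→{f}; now {f}.
Read 'x': f→{e, g}; now {e, g}.
Read 'x': e→{e}, g→{f}; now {e, f}.
Read 'z': e→∅, f→{c}; now {c}.
Read 'z': c→{c}; now {c}.

{c}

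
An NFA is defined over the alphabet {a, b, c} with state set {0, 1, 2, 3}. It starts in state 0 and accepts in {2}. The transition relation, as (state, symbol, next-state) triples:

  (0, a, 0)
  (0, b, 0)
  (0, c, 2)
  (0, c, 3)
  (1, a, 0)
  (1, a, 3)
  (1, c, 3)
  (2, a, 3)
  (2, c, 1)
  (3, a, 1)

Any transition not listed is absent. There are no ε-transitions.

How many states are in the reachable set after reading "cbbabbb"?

0

Start in {0}.
Read 'c': 0→{2, 3}; now {2, 3}.
Read 'b': 2→∅, 3→∅; now ∅.
The set is empty and remains empty for the remaining 5 symbols.
That set has 0 states.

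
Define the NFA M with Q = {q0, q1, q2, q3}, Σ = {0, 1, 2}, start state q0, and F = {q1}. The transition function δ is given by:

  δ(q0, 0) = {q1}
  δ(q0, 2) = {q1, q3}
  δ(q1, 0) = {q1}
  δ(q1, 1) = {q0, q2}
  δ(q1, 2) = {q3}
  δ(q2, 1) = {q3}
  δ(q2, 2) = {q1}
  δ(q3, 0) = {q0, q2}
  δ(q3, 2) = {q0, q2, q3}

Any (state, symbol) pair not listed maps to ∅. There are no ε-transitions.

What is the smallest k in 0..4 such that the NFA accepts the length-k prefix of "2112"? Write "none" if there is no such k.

Start in {q0}.
Read '2': q0→{q1, q3}; now {q1, q3}.
None of the earlier sets intersect F, but {q1, q3} does.

1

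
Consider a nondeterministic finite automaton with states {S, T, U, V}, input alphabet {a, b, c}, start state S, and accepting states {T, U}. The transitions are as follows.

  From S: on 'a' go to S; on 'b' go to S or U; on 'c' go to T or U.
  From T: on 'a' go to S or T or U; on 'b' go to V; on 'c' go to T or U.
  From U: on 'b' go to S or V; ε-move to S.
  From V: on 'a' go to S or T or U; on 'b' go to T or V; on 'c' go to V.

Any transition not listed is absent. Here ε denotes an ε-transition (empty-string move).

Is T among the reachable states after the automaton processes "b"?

No

Start in {S}.
Read 'b': {S} → {S, U}.
State T is not in {S, U}.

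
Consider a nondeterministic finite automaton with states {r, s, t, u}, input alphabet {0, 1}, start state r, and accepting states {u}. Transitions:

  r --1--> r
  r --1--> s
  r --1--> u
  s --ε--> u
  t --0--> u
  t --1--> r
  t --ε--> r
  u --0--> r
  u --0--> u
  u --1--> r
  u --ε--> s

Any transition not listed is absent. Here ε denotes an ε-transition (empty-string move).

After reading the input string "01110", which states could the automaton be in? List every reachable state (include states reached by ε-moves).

∅

Start in {r}.
Read '0': r→∅; now ∅.
The set is empty and remains empty for the remaining 4 symbols.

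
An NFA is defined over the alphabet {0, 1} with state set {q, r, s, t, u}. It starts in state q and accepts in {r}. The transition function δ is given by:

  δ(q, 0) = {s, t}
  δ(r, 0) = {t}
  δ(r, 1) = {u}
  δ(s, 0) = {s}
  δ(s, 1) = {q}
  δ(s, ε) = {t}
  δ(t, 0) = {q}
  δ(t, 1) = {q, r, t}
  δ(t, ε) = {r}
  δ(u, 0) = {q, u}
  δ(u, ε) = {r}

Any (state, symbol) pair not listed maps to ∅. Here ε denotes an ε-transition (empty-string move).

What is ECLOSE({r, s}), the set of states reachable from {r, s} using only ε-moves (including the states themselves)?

{r, s, t}

Begin with {r, s}.
ε-move s → t; add t.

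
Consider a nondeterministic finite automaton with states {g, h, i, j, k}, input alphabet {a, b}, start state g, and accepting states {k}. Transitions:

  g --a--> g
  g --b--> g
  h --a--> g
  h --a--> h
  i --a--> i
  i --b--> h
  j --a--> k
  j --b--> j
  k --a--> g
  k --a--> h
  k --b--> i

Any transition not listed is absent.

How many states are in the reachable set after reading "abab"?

1

Start in {g}.
Read 'a': g→{g}; now {g}.
Read 'b': g→{g}; now {g}.
Read 'a': g→{g}; now {g}.
Read 'b': g→{g}; now {g}.
That set has 1 state.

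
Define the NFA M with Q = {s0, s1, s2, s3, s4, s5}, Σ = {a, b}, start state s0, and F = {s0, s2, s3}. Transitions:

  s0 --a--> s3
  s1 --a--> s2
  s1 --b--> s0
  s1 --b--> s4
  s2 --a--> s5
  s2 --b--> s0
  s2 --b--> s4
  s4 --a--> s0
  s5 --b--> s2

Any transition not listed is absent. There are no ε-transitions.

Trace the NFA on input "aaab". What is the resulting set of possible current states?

Start in {s0}.
Read 'a': s0→{s3}; now {s3}.
Read 'a': s3→∅; now ∅.
The set is empty and remains empty for the remaining 2 symbols.

∅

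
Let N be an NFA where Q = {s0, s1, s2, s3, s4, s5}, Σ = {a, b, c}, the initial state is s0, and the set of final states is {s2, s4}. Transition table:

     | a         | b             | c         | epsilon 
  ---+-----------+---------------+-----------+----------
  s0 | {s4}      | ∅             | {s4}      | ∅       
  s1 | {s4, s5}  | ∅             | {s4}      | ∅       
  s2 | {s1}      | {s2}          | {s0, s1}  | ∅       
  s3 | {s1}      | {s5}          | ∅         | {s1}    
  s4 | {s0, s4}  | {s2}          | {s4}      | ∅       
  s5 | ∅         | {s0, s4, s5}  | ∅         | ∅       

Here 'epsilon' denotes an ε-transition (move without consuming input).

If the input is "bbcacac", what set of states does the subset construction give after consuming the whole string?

∅

Start in {s0}.
Read 'b': {s0} → ∅.
The set is empty and remains empty for the remaining 6 symbols.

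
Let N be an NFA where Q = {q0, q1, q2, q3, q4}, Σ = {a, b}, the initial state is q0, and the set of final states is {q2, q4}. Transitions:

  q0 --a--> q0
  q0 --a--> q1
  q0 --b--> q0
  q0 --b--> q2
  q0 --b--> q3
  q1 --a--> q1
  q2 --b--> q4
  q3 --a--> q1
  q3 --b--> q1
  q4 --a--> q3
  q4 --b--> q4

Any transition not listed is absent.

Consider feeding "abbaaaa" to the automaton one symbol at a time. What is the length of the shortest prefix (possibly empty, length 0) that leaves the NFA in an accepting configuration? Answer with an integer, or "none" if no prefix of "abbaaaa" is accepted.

Start in {q0}.
Read 'a': q0→{q0, q1}; now {q0, q1}.
Read 'b': q0→{q0, q2, q3}, q1→∅; now {q0, q2, q3}.
None of the earlier sets intersect F, but {q0, q2, q3} does.

2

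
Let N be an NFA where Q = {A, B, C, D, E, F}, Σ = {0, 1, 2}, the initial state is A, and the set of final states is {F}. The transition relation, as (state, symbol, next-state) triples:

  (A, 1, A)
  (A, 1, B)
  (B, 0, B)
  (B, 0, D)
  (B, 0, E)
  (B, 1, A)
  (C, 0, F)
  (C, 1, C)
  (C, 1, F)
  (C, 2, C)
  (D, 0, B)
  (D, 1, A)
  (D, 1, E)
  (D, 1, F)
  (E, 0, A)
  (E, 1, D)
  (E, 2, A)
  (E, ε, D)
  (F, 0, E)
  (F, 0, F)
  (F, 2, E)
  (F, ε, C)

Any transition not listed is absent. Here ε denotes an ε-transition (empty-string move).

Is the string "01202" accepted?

No

Start in {A}.
Read '0': {A} → ∅.
The set is empty and remains empty for the remaining 4 symbols.
The final set ∅ contains no accepting state.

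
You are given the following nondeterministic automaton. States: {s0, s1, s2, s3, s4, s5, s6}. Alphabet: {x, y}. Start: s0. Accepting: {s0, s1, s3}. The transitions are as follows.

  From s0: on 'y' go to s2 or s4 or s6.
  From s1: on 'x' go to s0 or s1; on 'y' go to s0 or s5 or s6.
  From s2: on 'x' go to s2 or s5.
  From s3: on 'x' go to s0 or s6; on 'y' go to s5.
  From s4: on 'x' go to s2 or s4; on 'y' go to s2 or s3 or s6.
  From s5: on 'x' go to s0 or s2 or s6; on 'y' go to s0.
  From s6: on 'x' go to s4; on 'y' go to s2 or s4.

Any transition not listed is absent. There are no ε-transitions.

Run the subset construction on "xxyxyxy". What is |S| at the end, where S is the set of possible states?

0

Start in {s0}.
Read 'x': {s0} → ∅.
The set is empty and remains empty for the remaining 6 symbols.
That set has 0 states.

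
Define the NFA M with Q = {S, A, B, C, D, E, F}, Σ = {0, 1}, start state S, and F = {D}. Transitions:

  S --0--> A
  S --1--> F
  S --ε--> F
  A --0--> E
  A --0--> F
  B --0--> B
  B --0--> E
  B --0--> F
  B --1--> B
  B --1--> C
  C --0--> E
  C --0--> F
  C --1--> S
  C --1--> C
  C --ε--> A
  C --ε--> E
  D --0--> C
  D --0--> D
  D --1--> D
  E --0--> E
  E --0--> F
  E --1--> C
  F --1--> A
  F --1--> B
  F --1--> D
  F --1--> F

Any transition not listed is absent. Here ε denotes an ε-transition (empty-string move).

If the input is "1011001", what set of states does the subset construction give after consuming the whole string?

{S, A, B, C, D, E, F}

Start: ε-closure({S}) = {S, F}.
Read '1': {S, F} → {A, B, D, F}.
Read '0': {A, B, D, F} → {A, B, C, D, E, F}.
Read '1': {A, B, C, D, E, F} → {S, A, B, C, D, E, F}.
Read '1': {S, A, B, C, D, E, F} → {S, A, B, C, D, E, F}.
Read '0': {S, A, B, C, D, E, F} → {A, B, C, D, E, F}.
Read '0': {A, B, C, D, E, F} → {A, B, C, D, E, F}.
Read '1': {A, B, C, D, E, F} → {S, A, B, C, D, E, F}.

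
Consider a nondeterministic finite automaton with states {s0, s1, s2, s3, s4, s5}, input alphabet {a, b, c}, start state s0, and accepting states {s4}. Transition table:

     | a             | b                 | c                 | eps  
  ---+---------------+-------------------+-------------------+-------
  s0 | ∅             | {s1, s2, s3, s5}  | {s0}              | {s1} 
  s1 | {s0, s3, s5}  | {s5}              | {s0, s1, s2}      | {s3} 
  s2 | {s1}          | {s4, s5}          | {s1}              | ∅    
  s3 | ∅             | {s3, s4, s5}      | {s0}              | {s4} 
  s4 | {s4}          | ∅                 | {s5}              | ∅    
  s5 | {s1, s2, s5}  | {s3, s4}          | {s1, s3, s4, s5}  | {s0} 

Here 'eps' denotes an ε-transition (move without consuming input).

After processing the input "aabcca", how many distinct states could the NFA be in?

6

Start: ε-closure({s0}) = {s0, s1, s3, s4}.
Read 'a': s0→∅, s1→{s0, s3, s5}, s3→∅, s4→{s4}; union {s0, s3, s4, s5}; ε-closure = {s0, s1, s3, s4, s5}.
Read 'a': s0→∅, s1→{s0, s3, s5}, s3→∅, s4→{s4}, s5→{s1, s2, s5}; now {s0, s1, s2, s3, s4, s5}.
Read 'b': s0→{s1, s2, s3, s5}, s1→{s5}, s2→{s4, s5}, s3→{s3, s4, s5}, s4→∅, s5→{s3, s4}; union {s1, s2, s3, s4, s5}; ε-closure = {s0, s1, s2, s3, s4, s5}.
Read 'c': s0→{s0}, s1→{s0, s1, s2}, s2→{s1}, s3→{s0}, s4→{s5}, s5→{s1, s3, s4, s5}; now {s0, s1, s2, s3, s4, s5}.
Read 'c': s0→{s0}, s1→{s0, s1, s2}, s2→{s1}, s3→{s0}, s4→{s5}, s5→{s1, s3, s4, s5}; now {s0, s1, s2, s3, s4, s5}.
Read 'a': s0→∅, s1→{s0, s3, s5}, s2→{s1}, s3→∅, s4→{s4}, s5→{s1, s2, s5}; now {s0, s1, s2, s3, s4, s5}.
That set has 6 states.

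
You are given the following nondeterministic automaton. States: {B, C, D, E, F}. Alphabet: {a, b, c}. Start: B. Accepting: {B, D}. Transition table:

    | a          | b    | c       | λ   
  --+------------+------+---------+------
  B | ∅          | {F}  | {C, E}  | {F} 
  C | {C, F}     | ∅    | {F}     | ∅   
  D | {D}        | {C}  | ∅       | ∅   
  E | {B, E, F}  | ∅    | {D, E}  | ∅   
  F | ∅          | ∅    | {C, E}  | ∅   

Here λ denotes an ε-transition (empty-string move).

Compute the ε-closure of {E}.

{E}

Begin with {E}.
No ε-moves leave this set, so the closure equals the set itself.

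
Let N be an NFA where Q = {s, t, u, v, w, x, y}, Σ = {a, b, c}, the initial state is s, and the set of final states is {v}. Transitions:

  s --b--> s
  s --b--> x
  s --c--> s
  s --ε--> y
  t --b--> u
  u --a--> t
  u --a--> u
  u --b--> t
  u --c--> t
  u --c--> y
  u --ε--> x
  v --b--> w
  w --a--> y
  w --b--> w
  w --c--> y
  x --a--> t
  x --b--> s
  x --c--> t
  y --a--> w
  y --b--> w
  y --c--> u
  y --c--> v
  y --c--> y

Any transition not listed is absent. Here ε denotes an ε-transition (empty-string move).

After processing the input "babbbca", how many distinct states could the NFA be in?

4

Start: ε-closure({s}) = {s, y}.
Read 'b': {s, y} → {s, w, x, y}.
Read 'a': {s, w, x, y} → {t, w, y}.
Read 'b': {t, w, y} → {u, w, x}.
Read 'b': {u, w, x} → {s, t, w, y}.
Read 'b': {s, t, w, y} → {s, u, w, x, y}.
Read 'c': {s, u, w, x, y} → {s, t, u, v, x, y}.
Read 'a': {s, t, u, v, x, y} → {t, u, w, x}.
That set has 4 states.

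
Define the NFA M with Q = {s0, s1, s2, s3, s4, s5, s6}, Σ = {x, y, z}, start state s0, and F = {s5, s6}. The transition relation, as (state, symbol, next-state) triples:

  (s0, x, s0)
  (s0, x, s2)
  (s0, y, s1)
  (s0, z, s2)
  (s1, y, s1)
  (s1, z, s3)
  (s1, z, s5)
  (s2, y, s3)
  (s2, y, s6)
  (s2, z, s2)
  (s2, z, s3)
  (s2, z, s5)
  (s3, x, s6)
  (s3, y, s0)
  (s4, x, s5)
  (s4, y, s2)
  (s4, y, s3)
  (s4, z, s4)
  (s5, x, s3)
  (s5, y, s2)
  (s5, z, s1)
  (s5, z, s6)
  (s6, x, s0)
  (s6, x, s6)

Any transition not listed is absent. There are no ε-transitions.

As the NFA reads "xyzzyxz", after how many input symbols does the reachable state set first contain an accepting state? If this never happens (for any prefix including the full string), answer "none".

2

Start in {s0}.
Read 'x': s0→{s0, s2}; now {s0, s2}.
Read 'y': s0→{s1}, s2→{s3, s6}; now {s1, s3, s6}.
None of the earlier sets intersect F, but {s1, s3, s6} does.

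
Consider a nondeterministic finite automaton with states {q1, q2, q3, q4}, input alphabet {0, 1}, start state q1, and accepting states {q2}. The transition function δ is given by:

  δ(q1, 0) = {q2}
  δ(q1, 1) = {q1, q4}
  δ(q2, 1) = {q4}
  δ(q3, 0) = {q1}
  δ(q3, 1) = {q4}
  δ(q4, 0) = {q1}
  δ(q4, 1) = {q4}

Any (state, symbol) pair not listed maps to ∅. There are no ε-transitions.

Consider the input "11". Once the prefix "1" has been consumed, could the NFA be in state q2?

Start in {q1}.
Read '1': q1→{q1, q4}; now {q1, q4}.
State q2 is not in {q1, q4}.

No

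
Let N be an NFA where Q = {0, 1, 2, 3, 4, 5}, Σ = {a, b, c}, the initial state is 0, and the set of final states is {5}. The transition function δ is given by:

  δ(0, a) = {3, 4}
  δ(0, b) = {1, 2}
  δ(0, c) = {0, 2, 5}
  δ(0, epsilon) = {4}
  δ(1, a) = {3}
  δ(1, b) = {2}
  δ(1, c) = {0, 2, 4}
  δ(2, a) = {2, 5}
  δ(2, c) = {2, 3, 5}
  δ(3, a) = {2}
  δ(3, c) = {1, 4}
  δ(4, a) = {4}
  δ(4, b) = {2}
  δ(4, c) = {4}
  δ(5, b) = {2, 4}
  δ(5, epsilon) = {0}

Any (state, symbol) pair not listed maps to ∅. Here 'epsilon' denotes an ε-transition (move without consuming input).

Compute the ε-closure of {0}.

{0, 4}

Begin with {0}.
ε-move 0 → 4; add 4.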